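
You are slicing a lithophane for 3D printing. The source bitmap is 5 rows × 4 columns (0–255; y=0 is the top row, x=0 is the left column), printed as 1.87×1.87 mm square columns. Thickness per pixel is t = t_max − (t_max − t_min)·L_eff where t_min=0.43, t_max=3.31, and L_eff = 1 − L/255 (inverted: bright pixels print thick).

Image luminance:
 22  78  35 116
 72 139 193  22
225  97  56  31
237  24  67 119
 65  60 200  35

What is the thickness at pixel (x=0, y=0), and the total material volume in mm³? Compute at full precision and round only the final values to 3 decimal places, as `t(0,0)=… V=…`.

span = t_max - t_min = 3.31 - 0.43 = 2.880
L(0,0) = 22, L_eff = 1 - 22/255 = 0.913725 (inverted)
t(0,0) = 3.31 - 2.880·0.913725 = 0.678
Σt over all 5·4 pixels = 63707/2125 ≈ 29.9797647
V = pitch²·Σt = 1.87²·63707/2125 = 104.836

t(0,0)=0.678 V=104.836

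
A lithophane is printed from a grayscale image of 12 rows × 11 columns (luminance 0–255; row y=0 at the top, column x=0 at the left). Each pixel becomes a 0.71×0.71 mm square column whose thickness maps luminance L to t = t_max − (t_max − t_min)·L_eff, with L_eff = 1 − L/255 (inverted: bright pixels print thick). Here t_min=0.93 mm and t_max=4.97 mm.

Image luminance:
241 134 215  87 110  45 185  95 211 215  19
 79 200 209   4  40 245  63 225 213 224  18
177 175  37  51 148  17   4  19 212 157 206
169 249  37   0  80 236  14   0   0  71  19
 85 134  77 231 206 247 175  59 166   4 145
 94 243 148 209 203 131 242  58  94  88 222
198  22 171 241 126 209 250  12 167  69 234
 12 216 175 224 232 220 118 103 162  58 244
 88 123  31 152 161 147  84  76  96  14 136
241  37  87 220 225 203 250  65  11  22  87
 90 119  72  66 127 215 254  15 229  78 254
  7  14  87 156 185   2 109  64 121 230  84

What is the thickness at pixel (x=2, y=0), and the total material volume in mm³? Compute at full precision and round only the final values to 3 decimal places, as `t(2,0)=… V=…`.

span = t_max - t_min = 4.97 - 0.93 = 4.040
L(2,0) = 215, L_eff = 1 - 215/255 = 0.156863 (inverted)
t(2,0) = 4.97 - 4.040·0.156863 = 4.336
Σt over all 12·11 pixels = 833636/2125 ≈ 392.2992941
V = pitch²·Σt = 0.71²·833636/2125 = 197.758

t(2,0)=4.336 V=197.758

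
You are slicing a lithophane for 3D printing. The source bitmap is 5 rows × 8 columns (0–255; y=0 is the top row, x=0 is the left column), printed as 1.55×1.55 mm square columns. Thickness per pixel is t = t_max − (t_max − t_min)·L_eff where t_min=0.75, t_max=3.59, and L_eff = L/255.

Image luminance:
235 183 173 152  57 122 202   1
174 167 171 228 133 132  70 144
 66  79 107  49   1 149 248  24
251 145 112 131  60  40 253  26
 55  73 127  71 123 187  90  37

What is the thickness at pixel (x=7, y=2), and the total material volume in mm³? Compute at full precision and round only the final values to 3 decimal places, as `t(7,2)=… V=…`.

span = t_max - t_min = 3.59 - 0.75 = 2.840
L(7,2) = 24, L_eff = 24/255 = 0.094118
t(7,2) = 3.59 - 2.840·0.094118 = 3.323
Σt over all 5·8 pixels = 190414/2125 ≈ 89.6065882
V = pitch²·Σt = 1.55²·190414/2125 = 215.280

t(7,2)=3.323 V=215.280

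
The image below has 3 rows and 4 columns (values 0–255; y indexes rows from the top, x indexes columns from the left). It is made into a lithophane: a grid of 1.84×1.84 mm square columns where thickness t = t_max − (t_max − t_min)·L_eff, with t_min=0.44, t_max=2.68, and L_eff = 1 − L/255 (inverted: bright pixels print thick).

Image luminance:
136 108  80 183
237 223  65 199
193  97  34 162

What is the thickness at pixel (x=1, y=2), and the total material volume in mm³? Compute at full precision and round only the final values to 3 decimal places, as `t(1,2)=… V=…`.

span = t_max - t_min = 2.68 - 0.44 = 2.240
L(1,2) = 97, L_eff = 1 - 97/255 = 0.619608 (inverted)
t(1,2) = 2.68 - 2.240·0.619608 = 1.292
Σt over all 3·4 pixels = 7636/375 ≈ 20.3626667
V = pitch²·Σt = 1.84²·7636/375 = 68.940

t(1,2)=1.292 V=68.940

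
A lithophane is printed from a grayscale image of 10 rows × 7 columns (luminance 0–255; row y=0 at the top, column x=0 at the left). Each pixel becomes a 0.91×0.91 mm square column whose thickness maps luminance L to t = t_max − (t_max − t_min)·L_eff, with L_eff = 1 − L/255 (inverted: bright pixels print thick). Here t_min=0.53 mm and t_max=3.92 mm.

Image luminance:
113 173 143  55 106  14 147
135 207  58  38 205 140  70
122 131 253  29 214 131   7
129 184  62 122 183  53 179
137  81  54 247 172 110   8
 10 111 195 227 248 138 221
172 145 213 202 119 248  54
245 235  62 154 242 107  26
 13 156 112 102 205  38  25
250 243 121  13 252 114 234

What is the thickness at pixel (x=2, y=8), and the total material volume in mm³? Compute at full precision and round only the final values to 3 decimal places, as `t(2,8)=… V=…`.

t(2,8)=2.019 V=134.910

span = t_max - t_min = 3.92 - 0.53 = 3.390
L(2,8) = 112, L_eff = 1 - 112/255 = 0.560784 (inverted)
t(2,8) = 3.92 - 3.390·0.560784 = 2.019
Σt over all 10·7 pixels = 692391/4250 ≈ 162.9155294
V = pitch²·Σt = 0.91²·692391/4250 = 134.910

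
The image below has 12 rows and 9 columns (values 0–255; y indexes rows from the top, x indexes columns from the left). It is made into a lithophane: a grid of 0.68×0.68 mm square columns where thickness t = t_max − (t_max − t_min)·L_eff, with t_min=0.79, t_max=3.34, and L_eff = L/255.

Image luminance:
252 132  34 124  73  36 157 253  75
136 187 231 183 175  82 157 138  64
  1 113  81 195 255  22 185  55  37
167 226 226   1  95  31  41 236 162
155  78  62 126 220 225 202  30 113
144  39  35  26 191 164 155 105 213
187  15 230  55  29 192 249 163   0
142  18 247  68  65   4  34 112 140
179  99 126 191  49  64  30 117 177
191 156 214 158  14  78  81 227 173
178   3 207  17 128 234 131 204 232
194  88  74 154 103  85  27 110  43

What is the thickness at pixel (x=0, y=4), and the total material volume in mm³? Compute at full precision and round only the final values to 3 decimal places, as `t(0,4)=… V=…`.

span = t_max - t_min = 3.34 - 0.79 = 2.550
L(0,4) = 155, L_eff = 155/255 = 0.607843
t(0,4) = 3.34 - 2.550·0.607843 = 1.790
Σt over all 12·9 pixels = 226.85
V = pitch²·Σt = 0.68²·226.85 = 104.895

t(0,4)=1.790 V=104.895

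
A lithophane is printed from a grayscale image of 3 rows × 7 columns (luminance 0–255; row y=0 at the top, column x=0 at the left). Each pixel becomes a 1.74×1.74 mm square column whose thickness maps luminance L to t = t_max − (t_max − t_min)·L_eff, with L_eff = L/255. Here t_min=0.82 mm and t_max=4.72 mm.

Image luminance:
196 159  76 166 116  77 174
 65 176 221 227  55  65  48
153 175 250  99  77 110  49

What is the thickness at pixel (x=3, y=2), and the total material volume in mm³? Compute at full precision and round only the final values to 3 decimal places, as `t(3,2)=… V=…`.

span = t_max - t_min = 4.72 - 0.82 = 3.900
L(3,2) = 99, L_eff = 99/255 = 0.388235
t(3,2) = 4.72 - 3.900·0.388235 = 3.206
Σt over all 3·7 pixels = 4871/85 ≈ 57.3058824
V = pitch²·Σt = 1.74²·4871/85 = 173.499

t(3,2)=3.206 V=173.499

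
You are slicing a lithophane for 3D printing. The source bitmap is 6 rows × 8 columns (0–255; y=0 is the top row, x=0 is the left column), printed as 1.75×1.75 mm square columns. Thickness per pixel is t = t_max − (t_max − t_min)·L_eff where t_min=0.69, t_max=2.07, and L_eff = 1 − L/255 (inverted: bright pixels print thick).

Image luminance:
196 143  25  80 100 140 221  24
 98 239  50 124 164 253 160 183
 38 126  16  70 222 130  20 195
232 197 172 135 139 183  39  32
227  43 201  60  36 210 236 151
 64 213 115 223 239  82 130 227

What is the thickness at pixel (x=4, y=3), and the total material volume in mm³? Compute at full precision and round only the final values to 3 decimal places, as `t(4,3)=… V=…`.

t(4,3)=1.442 V=210.865

span = t_max - t_min = 2.07 - 0.69 = 1.380
L(4,3) = 139, L_eff = 1 - 139/255 = 0.454902 (inverted)
t(4,3) = 2.07 - 1.380·0.454902 = 1.442
Σt over all 6·8 pixels = 292629/4250 ≈ 68.8538824
V = pitch²·Σt = 1.75²·292629/4250 = 210.865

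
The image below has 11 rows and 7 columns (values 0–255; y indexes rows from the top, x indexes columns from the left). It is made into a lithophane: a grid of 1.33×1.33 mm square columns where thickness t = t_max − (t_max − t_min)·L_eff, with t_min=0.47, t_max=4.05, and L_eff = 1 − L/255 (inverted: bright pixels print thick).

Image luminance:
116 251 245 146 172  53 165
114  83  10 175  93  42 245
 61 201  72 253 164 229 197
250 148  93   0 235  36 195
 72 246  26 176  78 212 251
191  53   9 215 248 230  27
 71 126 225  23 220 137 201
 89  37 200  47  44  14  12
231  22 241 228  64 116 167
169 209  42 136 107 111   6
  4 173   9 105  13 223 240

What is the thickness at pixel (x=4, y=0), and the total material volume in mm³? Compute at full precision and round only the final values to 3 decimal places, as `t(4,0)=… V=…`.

t(4,0)=2.885 V=315.833

span = t_max - t_min = 4.05 - 0.47 = 3.580
L(4,0) = 172, L_eff = 1 - 172/255 = 0.325490 (inverted)
t(4,0) = 4.05 - 3.580·0.325490 = 2.885
Σt over all 11·7 pixels = 303531/1700 ≈ 178.5476471
V = pitch²·Σt = 1.33²·303531/1700 = 315.833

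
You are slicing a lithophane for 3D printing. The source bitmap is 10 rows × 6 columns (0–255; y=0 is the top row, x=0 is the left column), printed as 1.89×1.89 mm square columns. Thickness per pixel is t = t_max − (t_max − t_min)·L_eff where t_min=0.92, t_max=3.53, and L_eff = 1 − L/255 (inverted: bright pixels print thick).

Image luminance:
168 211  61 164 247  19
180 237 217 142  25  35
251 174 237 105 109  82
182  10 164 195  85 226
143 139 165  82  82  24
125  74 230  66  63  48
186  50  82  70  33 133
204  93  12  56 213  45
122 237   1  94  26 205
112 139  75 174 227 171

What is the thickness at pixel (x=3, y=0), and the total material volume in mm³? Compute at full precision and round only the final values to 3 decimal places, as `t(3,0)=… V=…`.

span = t_max - t_min = 3.53 - 0.92 = 2.610
L(3,0) = 164, L_eff = 1 - 164/255 = 0.356863 (inverted)
t(3,0) = 3.53 - 2.610·0.356863 = 2.599
Σt over all 10·6 pixels = 1124049/8500 ≈ 132.2410588
V = pitch²·Σt = 1.89²·1124049/8500 = 472.378

t(3,0)=2.599 V=472.378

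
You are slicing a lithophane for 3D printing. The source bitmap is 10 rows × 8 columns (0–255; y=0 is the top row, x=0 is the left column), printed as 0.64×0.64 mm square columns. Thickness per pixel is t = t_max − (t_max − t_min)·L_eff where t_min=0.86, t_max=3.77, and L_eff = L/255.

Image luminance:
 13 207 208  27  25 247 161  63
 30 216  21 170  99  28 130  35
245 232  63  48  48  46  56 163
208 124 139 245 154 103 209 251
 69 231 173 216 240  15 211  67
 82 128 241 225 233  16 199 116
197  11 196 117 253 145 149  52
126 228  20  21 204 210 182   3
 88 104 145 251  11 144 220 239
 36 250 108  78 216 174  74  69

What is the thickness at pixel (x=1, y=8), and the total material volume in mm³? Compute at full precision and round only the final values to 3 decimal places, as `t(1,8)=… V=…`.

span = t_max - t_min = 3.77 - 0.86 = 2.910
L(1,8) = 104, L_eff = 104/255 = 0.407843
t(1,8) = 3.77 - 2.910·0.407843 = 2.583
Σt over all 10·8 pixels = 1516291/8500 ≈ 178.3871765
V = pitch²·Σt = 0.64²·1516291/8500 = 73.067

t(1,8)=2.583 V=73.067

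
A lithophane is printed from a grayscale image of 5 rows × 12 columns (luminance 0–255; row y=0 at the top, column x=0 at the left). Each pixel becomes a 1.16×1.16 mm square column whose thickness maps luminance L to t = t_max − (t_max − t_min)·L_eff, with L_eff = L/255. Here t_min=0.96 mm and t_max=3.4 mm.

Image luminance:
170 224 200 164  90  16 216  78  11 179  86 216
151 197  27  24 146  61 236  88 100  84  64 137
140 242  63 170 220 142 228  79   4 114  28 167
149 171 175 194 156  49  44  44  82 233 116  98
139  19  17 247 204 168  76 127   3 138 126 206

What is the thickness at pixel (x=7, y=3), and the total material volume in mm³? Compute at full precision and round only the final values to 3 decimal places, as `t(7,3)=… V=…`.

span = t_max - t_min = 3.4 - 0.96 = 2.440
L(7,3) = 44, L_eff = 44/255 = 0.172549
t(7,3) = 3.4 - 2.440·0.172549 = 2.979
Σt over all 5·12 pixels = 840377/6375 ≈ 131.8238431
V = pitch²·Σt = 1.16²·840377/6375 = 177.382

t(7,3)=2.979 V=177.382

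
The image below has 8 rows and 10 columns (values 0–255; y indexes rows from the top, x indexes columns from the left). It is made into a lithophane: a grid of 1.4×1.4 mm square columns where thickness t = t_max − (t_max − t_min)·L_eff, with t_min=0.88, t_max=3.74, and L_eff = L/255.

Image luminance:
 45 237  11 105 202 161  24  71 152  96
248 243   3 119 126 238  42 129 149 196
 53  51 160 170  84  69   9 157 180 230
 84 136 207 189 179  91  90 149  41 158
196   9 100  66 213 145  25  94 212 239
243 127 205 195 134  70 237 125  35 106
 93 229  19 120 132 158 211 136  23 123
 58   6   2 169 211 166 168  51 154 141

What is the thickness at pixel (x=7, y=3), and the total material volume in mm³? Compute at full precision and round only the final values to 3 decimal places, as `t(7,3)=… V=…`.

span = t_max - t_min = 3.74 - 0.88 = 2.860
L(7,3) = 149, L_eff = 149/255 = 0.584314
t(7,3) = 3.74 - 2.860·0.584314 = 2.069
Σt over all 8·10 pixels = 78397/425 ≈ 184.4635294
V = pitch²·Σt = 1.4²·78397/425 = 361.549

t(7,3)=2.069 V=361.549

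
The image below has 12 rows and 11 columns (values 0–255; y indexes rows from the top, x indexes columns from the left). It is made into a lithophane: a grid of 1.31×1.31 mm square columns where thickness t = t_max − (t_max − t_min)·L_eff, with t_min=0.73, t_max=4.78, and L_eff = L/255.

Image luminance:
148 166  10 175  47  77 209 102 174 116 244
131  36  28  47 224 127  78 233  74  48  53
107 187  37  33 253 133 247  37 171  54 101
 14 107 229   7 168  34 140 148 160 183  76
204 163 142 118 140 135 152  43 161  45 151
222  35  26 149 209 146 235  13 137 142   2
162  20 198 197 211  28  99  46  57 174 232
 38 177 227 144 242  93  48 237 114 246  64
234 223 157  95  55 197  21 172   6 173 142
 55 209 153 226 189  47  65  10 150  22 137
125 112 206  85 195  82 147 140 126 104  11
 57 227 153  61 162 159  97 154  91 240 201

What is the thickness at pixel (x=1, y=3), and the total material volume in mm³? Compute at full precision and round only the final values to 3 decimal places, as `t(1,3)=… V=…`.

t(1,3)=3.081 V=628.438

span = t_max - t_min = 4.78 - 0.73 = 4.050
L(1,3) = 107, L_eff = 107/255 = 0.419608
t(1,3) = 4.78 - 4.050·0.419608 = 3.081
Σt over all 12·11 pixels = 311271/850 ≈ 366.2011765
V = pitch²·Σt = 1.31²·311271/850 = 628.438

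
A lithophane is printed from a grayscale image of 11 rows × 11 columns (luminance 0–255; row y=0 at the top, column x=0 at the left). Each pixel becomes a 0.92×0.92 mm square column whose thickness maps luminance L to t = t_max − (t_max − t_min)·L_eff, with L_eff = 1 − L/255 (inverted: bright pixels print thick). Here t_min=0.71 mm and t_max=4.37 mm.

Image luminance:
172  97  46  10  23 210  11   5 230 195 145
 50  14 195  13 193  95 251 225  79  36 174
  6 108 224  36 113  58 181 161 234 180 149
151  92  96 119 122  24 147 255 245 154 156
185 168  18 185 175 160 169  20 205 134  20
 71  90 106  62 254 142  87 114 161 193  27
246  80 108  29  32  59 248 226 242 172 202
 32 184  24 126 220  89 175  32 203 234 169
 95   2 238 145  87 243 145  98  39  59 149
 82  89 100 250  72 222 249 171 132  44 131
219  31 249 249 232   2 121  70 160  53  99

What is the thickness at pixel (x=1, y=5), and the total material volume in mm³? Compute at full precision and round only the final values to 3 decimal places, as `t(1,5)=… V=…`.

span = t_max - t_min = 4.37 - 0.71 = 3.660
L(1,5) = 90, L_eff = 1 - 90/255 = 0.647059 (inverted)
t(1,5) = 4.37 - 3.660·0.647059 = 2.002
Σt over all 11·11 pixels = 528761/1700 ≈ 311.0358824
V = pitch²·Σt = 0.92²·528761/1700 = 263.261

t(1,5)=2.002 V=263.261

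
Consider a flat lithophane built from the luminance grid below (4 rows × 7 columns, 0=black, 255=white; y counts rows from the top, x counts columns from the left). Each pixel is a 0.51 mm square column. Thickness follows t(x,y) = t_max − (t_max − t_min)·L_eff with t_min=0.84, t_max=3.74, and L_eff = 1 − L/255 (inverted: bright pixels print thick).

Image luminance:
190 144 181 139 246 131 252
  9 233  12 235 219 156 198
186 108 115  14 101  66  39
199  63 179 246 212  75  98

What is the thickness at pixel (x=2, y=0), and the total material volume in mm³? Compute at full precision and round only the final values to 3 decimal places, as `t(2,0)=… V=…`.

t(2,0)=2.898 V=18.086

span = t_max - t_min = 3.74 - 0.84 = 2.900
L(2,0) = 181, L_eff = 1 - 181/255 = 0.290196 (inverted)
t(2,0) = 3.74 - 2.900·0.290196 = 2.898
Σt over all 4·7 pixels = 1043/15 ≈ 69.5333333
V = pitch²·Σt = 0.51²·1043/15 = 18.086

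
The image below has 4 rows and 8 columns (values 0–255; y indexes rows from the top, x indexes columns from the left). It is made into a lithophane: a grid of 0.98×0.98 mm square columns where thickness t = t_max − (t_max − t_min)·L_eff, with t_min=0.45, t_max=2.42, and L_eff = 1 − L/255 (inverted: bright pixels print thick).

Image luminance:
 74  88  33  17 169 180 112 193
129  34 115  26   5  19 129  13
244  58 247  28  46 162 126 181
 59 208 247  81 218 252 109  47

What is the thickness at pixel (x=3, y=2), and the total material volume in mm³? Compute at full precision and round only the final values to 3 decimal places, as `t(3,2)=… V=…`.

span = t_max - t_min = 2.42 - 0.45 = 1.970
L(3,2) = 28, L_eff = 1 - 28/255 = 0.890196 (inverted)
t(3,2) = 2.42 - 1.970·0.890196 = 0.666
Σt over all 4·8 pixels = 1086053/25500 ≈ 42.5903137
V = pitch²·Σt = 0.98²·1086053/25500 = 40.904

t(3,2)=0.666 V=40.904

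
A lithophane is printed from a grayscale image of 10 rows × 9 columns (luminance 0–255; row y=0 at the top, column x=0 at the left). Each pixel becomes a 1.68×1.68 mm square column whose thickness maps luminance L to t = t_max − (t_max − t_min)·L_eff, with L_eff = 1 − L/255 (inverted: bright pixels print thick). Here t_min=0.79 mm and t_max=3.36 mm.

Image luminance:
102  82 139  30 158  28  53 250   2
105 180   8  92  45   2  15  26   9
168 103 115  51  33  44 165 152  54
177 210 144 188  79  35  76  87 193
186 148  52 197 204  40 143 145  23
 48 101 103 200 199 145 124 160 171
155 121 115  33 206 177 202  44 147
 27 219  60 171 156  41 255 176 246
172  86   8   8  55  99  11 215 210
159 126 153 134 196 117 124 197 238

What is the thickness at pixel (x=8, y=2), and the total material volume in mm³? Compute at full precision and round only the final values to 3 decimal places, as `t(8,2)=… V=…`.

span = t_max - t_min = 3.36 - 0.79 = 2.570
L(8,2) = 54, L_eff = 1 - 54/255 = 0.788235 (inverted)
t(8,2) = 3.36 - 2.570·0.788235 = 1.334
Σt over all 10·9 pixels = 2274793/12750 ≈ 178.4151373
V = pitch²·Σt = 1.68²·2274793/12750 = 503.559

t(8,2)=1.334 V=503.559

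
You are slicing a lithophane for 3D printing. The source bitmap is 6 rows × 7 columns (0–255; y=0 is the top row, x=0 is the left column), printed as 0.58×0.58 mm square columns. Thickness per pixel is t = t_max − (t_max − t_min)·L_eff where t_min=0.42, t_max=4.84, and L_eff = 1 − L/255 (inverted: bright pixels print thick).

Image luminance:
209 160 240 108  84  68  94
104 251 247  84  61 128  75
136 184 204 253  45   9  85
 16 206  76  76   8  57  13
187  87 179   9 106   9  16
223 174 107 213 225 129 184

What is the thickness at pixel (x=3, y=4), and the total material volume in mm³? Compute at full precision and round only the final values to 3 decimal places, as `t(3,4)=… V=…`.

span = t_max - t_min = 4.84 - 0.42 = 4.420
L(3,4) = 9, L_eff = 1 - 9/255 = 0.964706 (inverted)
t(3,4) = 4.84 - 4.420·0.964706 = 0.576
Σt over all 6·7 pixels = 79907/750 ≈ 106.5426667
V = pitch²·Σt = 0.58²·79907/750 = 35.841

t(3,4)=0.576 V=35.841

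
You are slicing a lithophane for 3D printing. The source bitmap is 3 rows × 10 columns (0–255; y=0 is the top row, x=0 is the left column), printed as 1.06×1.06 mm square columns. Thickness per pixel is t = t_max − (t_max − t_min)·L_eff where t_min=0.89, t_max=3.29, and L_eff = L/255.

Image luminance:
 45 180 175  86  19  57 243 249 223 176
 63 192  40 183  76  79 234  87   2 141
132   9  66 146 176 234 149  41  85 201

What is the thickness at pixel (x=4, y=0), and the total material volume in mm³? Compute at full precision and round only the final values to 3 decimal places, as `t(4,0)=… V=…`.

span = t_max - t_min = 3.29 - 0.89 = 2.400
L(4,0) = 19, L_eff = 19/255 = 0.074510
t(4,0) = 3.29 - 2.400·0.074510 = 3.111
Σt over all 3·10 pixels = 53583/850 ≈ 63.0388235
V = pitch²·Σt = 1.06²·53583/850 = 70.830

t(4,0)=3.111 V=70.830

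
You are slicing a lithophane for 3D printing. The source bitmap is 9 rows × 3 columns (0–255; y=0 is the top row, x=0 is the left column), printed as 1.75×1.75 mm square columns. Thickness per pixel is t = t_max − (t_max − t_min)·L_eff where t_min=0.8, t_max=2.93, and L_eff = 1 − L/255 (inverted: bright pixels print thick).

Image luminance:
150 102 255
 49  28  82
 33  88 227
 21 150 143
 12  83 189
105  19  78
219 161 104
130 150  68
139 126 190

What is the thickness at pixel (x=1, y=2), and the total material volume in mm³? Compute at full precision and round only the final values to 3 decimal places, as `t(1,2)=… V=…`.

span = t_max - t_min = 2.93 - 0.8 = 2.130
L(1,2) = 88, L_eff = 1 - 88/255 = 0.654902 (inverted)
t(1,2) = 2.93 - 2.130·0.654902 = 1.535
Σt over all 9·3 pixels = 403771/8500 ≈ 47.5024706
V = pitch²·Σt = 1.75²·403771/8500 = 145.476

t(1,2)=1.535 V=145.476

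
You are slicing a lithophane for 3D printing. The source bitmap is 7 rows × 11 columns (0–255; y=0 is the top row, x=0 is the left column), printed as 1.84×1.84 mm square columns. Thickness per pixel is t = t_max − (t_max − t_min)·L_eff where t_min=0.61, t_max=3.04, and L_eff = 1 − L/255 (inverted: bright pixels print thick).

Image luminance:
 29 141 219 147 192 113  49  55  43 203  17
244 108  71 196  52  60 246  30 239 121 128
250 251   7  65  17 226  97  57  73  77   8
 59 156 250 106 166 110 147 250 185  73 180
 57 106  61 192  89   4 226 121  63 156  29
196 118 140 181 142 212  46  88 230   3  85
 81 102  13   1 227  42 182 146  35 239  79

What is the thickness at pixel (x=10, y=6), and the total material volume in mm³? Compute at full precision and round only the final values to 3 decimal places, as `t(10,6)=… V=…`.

span = t_max - t_min = 3.04 - 0.61 = 2.430
L(10,6) = 79, L_eff = 1 - 79/255 = 0.690196 (inverted)
t(10,6) = 3.04 - 2.430·0.690196 = 1.363
Σt over all 7·11 pixels = 22897/170 ≈ 134.6882353
V = pitch²·Σt = 1.84²·22897/170 = 456.000

t(10,6)=1.363 V=456.000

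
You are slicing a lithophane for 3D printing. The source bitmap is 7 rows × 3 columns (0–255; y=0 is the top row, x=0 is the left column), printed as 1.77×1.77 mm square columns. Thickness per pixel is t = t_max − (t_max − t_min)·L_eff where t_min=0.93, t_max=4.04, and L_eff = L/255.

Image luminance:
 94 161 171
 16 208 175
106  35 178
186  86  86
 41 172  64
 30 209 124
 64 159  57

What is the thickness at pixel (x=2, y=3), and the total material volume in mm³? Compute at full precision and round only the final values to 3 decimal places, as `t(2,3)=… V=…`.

t(2,3)=2.991 V=173.253

span = t_max - t_min = 4.04 - 0.93 = 3.110
L(2,3) = 86, L_eff = 86/255 = 0.337255
t(2,3) = 4.04 - 3.110·0.337255 = 2.991
Σt over all 7·3 pixels = 705089/12750 ≈ 55.3010980
V = pitch²·Σt = 1.77²·705089/12750 = 173.253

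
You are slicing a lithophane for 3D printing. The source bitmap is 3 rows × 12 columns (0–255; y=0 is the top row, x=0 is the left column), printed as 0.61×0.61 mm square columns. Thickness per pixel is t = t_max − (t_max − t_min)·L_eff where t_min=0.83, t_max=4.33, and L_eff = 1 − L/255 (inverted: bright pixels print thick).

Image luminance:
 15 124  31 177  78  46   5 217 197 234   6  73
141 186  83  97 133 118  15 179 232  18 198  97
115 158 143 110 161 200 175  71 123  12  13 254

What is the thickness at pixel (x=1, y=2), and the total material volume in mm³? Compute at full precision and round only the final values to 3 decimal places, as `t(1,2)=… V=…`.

span = t_max - t_min = 4.33 - 0.83 = 3.500
L(1,2) = 158, L_eff = 1 - 158/255 = 0.380392 (inverted)
t(1,2) = 4.33 - 3.500·0.380392 = 2.999
Σt over all 3·12 pixels = 224419/2550 ≈ 88.0074510
V = pitch²·Σt = 0.61²·224419/2550 = 32.748

t(1,2)=2.999 V=32.748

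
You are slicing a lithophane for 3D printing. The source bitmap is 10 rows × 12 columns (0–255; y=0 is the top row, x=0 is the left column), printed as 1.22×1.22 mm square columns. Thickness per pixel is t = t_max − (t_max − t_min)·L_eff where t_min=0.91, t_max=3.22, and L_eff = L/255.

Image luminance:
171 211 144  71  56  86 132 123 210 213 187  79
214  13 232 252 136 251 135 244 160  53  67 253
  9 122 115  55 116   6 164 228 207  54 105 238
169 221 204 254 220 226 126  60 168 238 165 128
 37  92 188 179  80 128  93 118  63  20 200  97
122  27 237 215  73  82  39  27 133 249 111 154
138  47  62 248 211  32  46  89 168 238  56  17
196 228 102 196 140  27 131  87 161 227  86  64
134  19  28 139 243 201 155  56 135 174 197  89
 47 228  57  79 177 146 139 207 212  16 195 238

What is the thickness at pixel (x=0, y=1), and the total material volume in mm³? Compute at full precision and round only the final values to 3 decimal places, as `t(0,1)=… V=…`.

span = t_max - t_min = 3.22 - 0.91 = 2.310
L(0,1) = 214, L_eff = 214/255 = 0.839216
t(0,1) = 3.22 - 2.310·0.839216 = 1.281
Σt over all 10·12 pixels = 2024449/8500 ≈ 238.1704706
V = pitch²·Σt = 1.22²·2024449/8500 = 354.493

t(0,1)=1.281 V=354.493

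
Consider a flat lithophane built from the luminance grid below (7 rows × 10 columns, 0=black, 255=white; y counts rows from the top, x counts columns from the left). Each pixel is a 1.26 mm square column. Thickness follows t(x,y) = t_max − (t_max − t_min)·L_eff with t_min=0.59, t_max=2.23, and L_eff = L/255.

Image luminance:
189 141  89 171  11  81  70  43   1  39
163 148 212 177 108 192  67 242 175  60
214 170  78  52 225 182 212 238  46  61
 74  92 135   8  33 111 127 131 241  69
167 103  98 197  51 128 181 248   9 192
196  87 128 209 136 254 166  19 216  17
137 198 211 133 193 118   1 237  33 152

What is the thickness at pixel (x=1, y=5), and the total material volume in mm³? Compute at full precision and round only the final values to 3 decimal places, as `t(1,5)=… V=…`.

span = t_max - t_min = 2.23 - 0.59 = 1.640
L(1,5) = 87, L_eff = 87/255 = 0.341176
t(1,5) = 2.23 - 1.640·0.341176 = 1.670
Σt over all 7·10 pixels = 414883/4250 ≈ 97.6195294
V = pitch²·Σt = 1.26²·414883/4250 = 154.981

t(1,5)=1.670 V=154.981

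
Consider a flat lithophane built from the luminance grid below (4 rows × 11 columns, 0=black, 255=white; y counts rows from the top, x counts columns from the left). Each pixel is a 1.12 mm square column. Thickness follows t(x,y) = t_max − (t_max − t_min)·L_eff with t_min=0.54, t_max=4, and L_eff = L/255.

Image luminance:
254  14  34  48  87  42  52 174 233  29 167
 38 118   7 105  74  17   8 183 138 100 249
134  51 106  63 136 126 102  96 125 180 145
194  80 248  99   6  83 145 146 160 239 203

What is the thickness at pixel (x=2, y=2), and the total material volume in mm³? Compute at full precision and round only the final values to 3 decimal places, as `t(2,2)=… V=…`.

span = t_max - t_min = 4 - 0.54 = 3.460
L(2,2) = 106, L_eff = 106/255 = 0.415686
t(2,2) = 4 - 3.460·0.415686 = 2.562
Σt over all 4·11 pixels = 686213/6375 ≈ 107.6412549
V = pitch²·Σt = 1.12²·686213/6375 = 135.025

t(2,2)=2.562 V=135.025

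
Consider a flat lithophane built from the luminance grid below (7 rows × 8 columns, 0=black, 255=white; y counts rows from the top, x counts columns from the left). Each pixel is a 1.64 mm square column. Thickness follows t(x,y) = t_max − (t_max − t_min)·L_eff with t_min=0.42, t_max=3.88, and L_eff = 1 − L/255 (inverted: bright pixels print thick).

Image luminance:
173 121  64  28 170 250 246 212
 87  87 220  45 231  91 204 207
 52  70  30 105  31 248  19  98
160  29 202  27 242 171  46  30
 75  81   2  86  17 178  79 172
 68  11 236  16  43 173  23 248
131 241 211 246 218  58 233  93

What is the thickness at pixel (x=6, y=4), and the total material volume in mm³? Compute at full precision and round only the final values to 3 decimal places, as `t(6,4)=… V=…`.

span = t_max - t_min = 3.88 - 0.42 = 3.460
L(6,4) = 79, L_eff = 1 - 79/255 = 0.690196 (inverted)
t(6,4) = 3.88 - 3.460·0.690196 = 1.492
Σt over all 7·8 pixels = 299927/2550 ≈ 117.6184314
V = pitch²·Σt = 1.64²·299927/2550 = 316.347

t(6,4)=1.492 V=316.347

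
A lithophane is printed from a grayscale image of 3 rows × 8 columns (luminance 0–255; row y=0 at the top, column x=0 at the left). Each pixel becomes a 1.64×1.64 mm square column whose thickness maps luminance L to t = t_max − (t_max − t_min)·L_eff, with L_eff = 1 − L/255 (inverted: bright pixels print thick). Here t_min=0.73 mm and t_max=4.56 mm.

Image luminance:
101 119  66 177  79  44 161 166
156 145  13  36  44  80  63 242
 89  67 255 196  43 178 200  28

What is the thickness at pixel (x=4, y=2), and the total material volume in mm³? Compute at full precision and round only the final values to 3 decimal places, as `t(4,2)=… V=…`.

t(4,2)=1.376 V=158.132

span = t_max - t_min = 4.56 - 0.73 = 3.830
L(4,2) = 43, L_eff = 1 - 43/255 = 0.831373 (inverted)
t(4,2) = 4.56 - 3.830·0.831373 = 1.376
Σt over all 3·8 pixels = 124937/2125 ≈ 58.7938824
V = pitch²·Σt = 1.64²·124937/2125 = 158.132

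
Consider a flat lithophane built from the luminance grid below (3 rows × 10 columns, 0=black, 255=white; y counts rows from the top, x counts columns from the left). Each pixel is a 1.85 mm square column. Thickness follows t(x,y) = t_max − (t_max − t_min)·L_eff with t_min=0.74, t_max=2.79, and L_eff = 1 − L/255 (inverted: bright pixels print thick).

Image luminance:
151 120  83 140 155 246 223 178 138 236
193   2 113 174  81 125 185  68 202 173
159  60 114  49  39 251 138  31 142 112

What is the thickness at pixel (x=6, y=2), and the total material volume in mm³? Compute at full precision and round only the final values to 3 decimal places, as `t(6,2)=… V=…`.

span = t_max - t_min = 2.79 - 0.74 = 2.050
L(6,2) = 138, L_eff = 1 - 138/255 = 0.458824 (inverted)
t(6,2) = 2.79 - 2.050·0.458824 = 1.849
Σt over all 3·10 pixels = 280541/5100 ≈ 55.0080392
V = pitch²·Σt = 1.85²·280541/5100 = 188.265

t(6,2)=1.849 V=188.265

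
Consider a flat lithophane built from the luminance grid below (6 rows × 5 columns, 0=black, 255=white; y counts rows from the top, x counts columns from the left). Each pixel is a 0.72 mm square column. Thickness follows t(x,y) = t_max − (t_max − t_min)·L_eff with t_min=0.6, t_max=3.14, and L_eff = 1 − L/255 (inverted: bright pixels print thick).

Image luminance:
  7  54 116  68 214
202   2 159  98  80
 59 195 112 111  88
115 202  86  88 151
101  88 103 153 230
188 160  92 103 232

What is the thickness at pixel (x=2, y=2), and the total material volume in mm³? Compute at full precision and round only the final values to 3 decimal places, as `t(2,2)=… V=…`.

t(2,2)=1.716 V=28.215

span = t_max - t_min = 3.14 - 0.6 = 2.540
L(2,2) = 112, L_eff = 1 - 112/255 = 0.560784 (inverted)
t(2,2) = 3.14 - 2.540·0.560784 = 1.716
Σt over all 6·5 pixels = 231313/4250 ≈ 54.4265882
V = pitch²·Σt = 0.72²·231313/4250 = 28.215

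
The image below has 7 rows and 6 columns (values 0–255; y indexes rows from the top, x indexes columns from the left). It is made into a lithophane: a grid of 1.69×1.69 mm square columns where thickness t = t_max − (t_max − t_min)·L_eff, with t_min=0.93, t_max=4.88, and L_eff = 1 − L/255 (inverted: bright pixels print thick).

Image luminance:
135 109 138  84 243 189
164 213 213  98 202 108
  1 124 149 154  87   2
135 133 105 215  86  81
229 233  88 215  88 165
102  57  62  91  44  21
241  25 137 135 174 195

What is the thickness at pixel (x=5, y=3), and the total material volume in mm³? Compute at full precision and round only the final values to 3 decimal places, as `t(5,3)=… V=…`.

span = t_max - t_min = 4.88 - 0.93 = 3.950
L(5,3) = 81, L_eff = 1 - 81/255 = 0.682353 (inverted)
t(5,3) = 4.88 - 3.950·0.682353 = 2.185
Σt over all 7·6 pixels = 157834/1275 ≈ 123.7913725
V = pitch²·Σt = 1.69²·157834/1275 = 353.561

t(5,3)=2.185 V=353.561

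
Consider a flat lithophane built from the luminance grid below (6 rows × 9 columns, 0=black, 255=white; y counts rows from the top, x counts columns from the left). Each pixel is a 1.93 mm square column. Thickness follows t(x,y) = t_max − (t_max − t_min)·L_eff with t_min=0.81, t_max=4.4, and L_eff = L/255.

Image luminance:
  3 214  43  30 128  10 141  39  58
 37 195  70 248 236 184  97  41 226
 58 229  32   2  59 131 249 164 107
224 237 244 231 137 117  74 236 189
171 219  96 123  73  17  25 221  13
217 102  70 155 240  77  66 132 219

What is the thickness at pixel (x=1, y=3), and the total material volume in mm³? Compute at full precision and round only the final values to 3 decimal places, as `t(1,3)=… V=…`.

span = t_max - t_min = 4.4 - 0.81 = 3.590
L(1,3) = 237, L_eff = 237/255 = 0.929412
t(1,3) = 4.4 - 3.590·0.929412 = 1.063
Σt over all 6·9 pixels = 890399/6375 ≈ 139.6704314
V = pitch²·Σt = 1.93²·890399/6375 = 520.258

t(1,3)=1.063 V=520.258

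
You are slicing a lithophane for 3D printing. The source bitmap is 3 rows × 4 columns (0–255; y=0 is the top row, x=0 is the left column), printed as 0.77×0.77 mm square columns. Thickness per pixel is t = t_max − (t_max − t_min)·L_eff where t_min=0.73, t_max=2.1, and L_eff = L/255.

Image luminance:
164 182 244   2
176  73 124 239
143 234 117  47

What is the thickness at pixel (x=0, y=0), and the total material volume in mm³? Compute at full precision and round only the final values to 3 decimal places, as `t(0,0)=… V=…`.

span = t_max - t_min = 2.1 - 0.73 = 1.370
L(0,0) = 164, L_eff = 164/255 = 0.643137
t(0,0) = 2.1 - 1.370·0.643137 = 1.219
Σt over all 3·4 pixels = 80707/5100 ≈ 15.8249020
V = pitch²·Σt = 0.77²·80707/5100 = 9.383

t(0,0)=1.219 V=9.383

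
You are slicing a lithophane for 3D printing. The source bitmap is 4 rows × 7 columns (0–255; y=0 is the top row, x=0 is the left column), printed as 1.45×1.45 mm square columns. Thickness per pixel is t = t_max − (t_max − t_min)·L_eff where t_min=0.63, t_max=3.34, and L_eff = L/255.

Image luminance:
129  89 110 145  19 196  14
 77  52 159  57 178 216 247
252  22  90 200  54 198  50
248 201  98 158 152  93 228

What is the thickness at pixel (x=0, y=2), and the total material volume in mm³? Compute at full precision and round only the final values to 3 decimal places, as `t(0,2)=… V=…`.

span = t_max - t_min = 3.34 - 0.63 = 2.710
L(0,2) = 252, L_eff = 252/255 = 0.988235
t(0,2) = 3.34 - 2.710·0.988235 = 0.662
Σt over all 4·7 pixels = 114449/2125 ≈ 53.8583529
V = pitch²·Σt = 1.45²·114449/2125 = 113.237

t(0,2)=0.662 V=113.237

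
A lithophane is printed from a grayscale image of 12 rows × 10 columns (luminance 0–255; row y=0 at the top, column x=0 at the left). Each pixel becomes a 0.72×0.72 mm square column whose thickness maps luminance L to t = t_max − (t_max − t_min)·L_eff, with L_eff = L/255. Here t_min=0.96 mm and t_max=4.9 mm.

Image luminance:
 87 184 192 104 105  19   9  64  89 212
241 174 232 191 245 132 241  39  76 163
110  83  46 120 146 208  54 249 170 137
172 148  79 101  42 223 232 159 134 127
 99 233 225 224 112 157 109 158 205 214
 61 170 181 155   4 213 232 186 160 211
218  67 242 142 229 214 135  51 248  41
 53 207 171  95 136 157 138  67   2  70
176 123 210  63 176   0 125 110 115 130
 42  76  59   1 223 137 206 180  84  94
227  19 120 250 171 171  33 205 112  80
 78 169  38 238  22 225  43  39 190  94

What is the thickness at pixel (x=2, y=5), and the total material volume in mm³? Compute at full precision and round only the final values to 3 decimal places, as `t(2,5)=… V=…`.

t(2,5)=2.103 V=173.579

span = t_max - t_min = 4.9 - 0.96 = 3.940
L(2,5) = 181, L_eff = 181/255 = 0.709804
t(2,5) = 4.9 - 3.940·0.709804 = 2.103
Σt over all 12·10 pixels = 853831/2550 ≈ 334.8356863
V = pitch²·Σt = 0.72²·853831/2550 = 173.579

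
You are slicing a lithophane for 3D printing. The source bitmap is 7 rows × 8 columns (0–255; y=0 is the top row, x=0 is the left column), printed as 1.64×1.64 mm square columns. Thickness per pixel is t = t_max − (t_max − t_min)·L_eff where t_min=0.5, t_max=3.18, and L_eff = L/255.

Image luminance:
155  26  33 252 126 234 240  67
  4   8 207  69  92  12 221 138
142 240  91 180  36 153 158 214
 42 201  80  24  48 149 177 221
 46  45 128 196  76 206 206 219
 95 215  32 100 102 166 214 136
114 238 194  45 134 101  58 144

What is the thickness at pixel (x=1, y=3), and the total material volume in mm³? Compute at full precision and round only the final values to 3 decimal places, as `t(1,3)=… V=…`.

t(1,3)=1.068 V=274.027

span = t_max - t_min = 3.18 - 0.5 = 2.680
L(1,3) = 201, L_eff = 201/255 = 0.788235
t(1,3) = 3.18 - 2.680·0.788235 = 1.068
Σt over all 7·8 pixels = 129902/1275 ≈ 101.8839216
V = pitch²·Σt = 1.64²·129902/1275 = 274.027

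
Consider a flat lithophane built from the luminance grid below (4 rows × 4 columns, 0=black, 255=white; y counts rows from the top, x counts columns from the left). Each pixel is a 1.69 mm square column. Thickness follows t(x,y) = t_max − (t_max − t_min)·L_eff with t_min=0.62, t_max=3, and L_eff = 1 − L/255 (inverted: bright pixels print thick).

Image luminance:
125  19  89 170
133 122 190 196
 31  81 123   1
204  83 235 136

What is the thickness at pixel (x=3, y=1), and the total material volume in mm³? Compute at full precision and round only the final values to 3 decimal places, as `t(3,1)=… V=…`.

span = t_max - t_min = 3 - 0.62 = 2.380
L(3,1) = 196, L_eff = 1 - 196/255 = 0.231373 (inverted)
t(3,1) = 3 - 2.380·0.231373 = 2.449
Σt over all 4·4 pixels = 28.008
V = pitch²·Σt = 1.69²·28.008 = 79.994

t(3,1)=2.449 V=79.994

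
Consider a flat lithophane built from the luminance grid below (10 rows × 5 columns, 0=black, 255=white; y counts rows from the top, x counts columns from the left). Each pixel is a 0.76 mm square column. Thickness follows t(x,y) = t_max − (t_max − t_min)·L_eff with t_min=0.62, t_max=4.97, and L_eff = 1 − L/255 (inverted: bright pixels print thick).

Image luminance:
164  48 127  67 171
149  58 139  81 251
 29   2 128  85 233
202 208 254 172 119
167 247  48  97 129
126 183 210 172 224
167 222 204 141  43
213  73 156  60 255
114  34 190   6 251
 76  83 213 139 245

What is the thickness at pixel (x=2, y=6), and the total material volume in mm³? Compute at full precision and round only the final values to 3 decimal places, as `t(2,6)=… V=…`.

span = t_max - t_min = 4.97 - 0.62 = 4.350
L(2,6) = 204, L_eff = 1 - 204/255 = 0.200000 (inverted)
t(2,6) = 4.97 - 4.350·0.200000 = 4.100
Σt over all 10·5 pixels = 10431/68 ≈ 153.3970588
V = pitch²·Σt = 0.76²·10431/68 = 88.602

t(2,6)=4.100 V=88.602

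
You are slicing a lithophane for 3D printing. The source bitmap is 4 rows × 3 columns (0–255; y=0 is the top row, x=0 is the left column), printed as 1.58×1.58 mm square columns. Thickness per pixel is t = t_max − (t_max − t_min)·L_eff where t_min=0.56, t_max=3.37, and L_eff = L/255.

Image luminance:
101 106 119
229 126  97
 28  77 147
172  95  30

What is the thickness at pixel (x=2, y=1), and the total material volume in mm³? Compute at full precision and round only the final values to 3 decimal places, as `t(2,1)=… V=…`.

span = t_max - t_min = 3.37 - 0.56 = 2.810
L(2,1) = 97, L_eff = 97/255 = 0.380392
t(2,1) = 3.37 - 2.810·0.380392 = 2.301
Σt over all 4·3 pixels = 658333/25500 ≈ 25.8169804
V = pitch²·Σt = 1.58²·658333/25500 = 64.450

t(2,1)=2.301 V=64.450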